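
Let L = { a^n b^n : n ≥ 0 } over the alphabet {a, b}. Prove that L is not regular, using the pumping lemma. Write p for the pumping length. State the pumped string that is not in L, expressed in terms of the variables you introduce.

a^{p+k} b^p

Suppose for contradiction that L is regular, and let p be the pumping length.
Choose w = a^p b^p, which is in L with |w| = 2p ≥ p.
Write w = xyz as guaranteed by the lemma, with |xy| ≤ p and |y| > 0.
Since the first p symbols of w are all a's and |xy| ≤ p, y lies entirely in the leading a-block: y = a^k for some k with 1 ≤ k ≤ p.
Pump with i = 2: xy^2z = a^{p+k} b^p. For this to lie in L we would need p = p+k, which forces k = 0. But k ≥ 1, so xy^2z ∉ L.
This is a contradiction; hence L is not regular.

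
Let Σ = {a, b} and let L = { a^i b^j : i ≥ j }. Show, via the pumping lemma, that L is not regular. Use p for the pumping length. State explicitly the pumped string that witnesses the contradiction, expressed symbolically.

Toward a contradiction, assume L is regular with pumping length p.
Choose w = a^p b^p ∈ L, with |w| = 2p ≥ p.
Write w = xyz as guaranteed by the lemma, with |xy| ≤ p and |y| ≥ 1.
Because |xy| ≤ p and w begins with p copies of a, we have y = a^k with 1 ≤ k ≤ p.
Consider xy^0z = xz = a^{p-k} b^p. Since k ≥ 1, the a-count p-k is less than p, so i ≥ j fails; thus xz ∉ L.
Contradiction. Therefore L is not regular.

a^{p-k} b^p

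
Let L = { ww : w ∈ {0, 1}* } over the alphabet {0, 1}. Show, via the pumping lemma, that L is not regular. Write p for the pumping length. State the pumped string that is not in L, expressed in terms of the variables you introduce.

Suppose for contradiction that L is regular, and let p be the pumping length.
Take w = 0^p 1^p 0^p 1^p = uu where u = 0^p1^p; then w ∈ L and |w| = 4p ≥ p.
By the pumping lemma, w = xyz with |xy| ≤ p and |y| ≥ 1.
Because |xy| ≤ p and w begins with p copies of 0, we have y = 0^k with 1 ≤ k ≤ p.
Pump with i = 2: xy^2z = 0^{p+k} 1^p 0^p 1^p, of length 4p+k. Suppose this equals vv. The string starts with 0 and ends with 1, so v does too; thus the boundary between the two copies of v is a 1→0 transition. There is exactly one such transition, at position 2p+k, so |v| = 2p+k and |vv| = 4p+2k ≠ 4p+k since k ≥ 1. So xy^2z ∉ L.
This contradicts the pumping lemma, so L is not regular.

0^{p+k} 1^p 0^p 1^p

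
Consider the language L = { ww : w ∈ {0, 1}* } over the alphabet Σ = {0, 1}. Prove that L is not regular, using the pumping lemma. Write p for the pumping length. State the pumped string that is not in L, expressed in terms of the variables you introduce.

Assume L is regular. Let p be the pumping length given by the pumping lemma.
Take w = 0^p 1^p 0^p 1^p = uu where u = 0^p1^p; then w ∈ L and |w| = 4p ≥ p.
By the pumping lemma, w = xyz with |xy| ≤ p and |y| > 0.
The first p characters of w are 0's, so xy (and hence y) consists only of 0's. Write y = 0^k, 1 ≤ k ≤ p.
Pump with i = 2: xy^2z = 0^{p+k} 1^p 0^p 1^p, of length 4p+k. Suppose this equals vv. The string starts with 0 and ends with 1, so v does too; thus the boundary between the two copies of v is a 1→0 transition. There is exactly one such transition, at position 2p+k, so |v| = 2p+k and |vv| = 4p+2k ≠ 4p+k since k ≥ 1. So xy^2z ∉ L.
This is a contradiction; hence L is not regular.

0^{p+k} 1^p 0^p 1^p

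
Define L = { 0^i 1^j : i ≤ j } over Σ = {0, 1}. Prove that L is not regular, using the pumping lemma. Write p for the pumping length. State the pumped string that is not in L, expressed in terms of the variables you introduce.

Suppose for contradiction that L is regular, and let p be the pumping length.
Choose w = 0^p 1^p ∈ L, with |w| = 2p ≥ p.
Write w = xyz as guaranteed by the lemma, with |xy| ≤ p and |y| ≥ 1.
Since the first p symbols of w are all 0's and |xy| ≤ p, y lies entirely in the leading 0-block: y = 0^k for some k with 1 ≤ k ≤ p.
Consider xy^2z = 0^{p+k} 1^p. Since k ≥ 1, the 0-count p+k exceeds the 1-count p, so i ≤ j fails; thus xy^2z ∉ L.
This is a contradiction; hence L is not regular.

0^{p+k} 1^p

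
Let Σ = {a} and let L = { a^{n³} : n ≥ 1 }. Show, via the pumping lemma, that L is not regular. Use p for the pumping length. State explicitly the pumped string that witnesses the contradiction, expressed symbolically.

Suppose for contradiction that L is regular, and let p be the pumping length.
Take w = a^{p³} ∈ L with |w| = p³ ≥ p.
Write w = xyz as guaranteed by the lemma, with |xy| ≤ p and y is nonempty.
Then y = a^k for some k with 1 ≤ k ≤ p.
Pump with i = 2: xy^2z = a^{p³+k}. Since 1 ≤ k ≤ p, p³ < p³+k ≤ p³+p < p³+3p²+3p+1 = (p+1)³, so p³+k is not a perfect cube. So xy^2z ∉ L.
This is a contradiction; hence L is not regular.

a^{p³+k}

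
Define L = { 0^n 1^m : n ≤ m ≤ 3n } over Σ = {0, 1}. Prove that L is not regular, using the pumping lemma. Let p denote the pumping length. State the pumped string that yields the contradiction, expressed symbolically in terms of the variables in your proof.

0^{p+k} 1^p

Assume L is regular. Let p be the pumping length given by the pumping lemma.
Take w = 0^p 1^p ∈ L (since p ≤ p ≤ 3p), with |w| = 2p ≥ p.
By the pumping lemma, w = xyz with |xy| ≤ p and |y| ≥ 1.
The first p characters of w are 0's, so xy (and hence y) consists only of 0's. Write y = 0^k, 1 ≤ k ≤ p.
Pump with i = 2: xy^2z = 0^{p+k} 1^p. Now n = p+k > p = m, so the condition n ≤ m fails. Thus xy^2z ∉ L.
Contradiction. Therefore L is not regular.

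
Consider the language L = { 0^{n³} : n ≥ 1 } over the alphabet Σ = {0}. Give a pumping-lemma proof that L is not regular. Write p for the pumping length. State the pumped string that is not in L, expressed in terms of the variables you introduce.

Assume L is regular; let p be its pumping constant.
Take w = 0^{p³} ∈ L with |w| = p³ ≥ p.
The pumping lemma gives a decomposition w = xyz where |xy| ≤ p and y is nonempty.
Then y = 0^k for some k with 1 ≤ k ≤ p.
Pump with i = 2: xy^2z = 0^{p³+k}. Since 1 ≤ k ≤ p, p³ < p³+k ≤ p³+p < p³+3p²+3p+1 = (p+1)³, so p³+k is not a perfect cube. So xy^2z ∉ L.
This contradicts the pumping lemma, so L is not regular.

0^{p³+k}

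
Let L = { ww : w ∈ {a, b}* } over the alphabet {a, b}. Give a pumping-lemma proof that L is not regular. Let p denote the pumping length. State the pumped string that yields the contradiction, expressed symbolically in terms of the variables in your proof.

Toward a contradiction, assume L is regular with pumping length p.
Take w = a^p b^p a^p b^p = uu where u = a^pb^p; then w ∈ L and |w| = 4p ≥ p.
By the pumping lemma, w = xyz with |xy| ≤ p and y is nonempty.
Because |xy| ≤ p and w begins with p copies of a, we have y = a^k with 1 ≤ k ≤ p.
Pump with i = 2: xy^2z = a^{p+k} b^p a^p b^p, of length 4p+k. Suppose this equals vv. The string starts with a and ends with b, so v does too; thus the boundary between the two copies of v is a b→a transition. There is exactly one such transition, at position 2p+k, so |v| = 2p+k and |vv| = 4p+2k ≠ 4p+k since k ≥ 1. So xy^2z ∉ L.
This contradicts the pumping lemma, so L is not regular.

a^{p+k} b^p a^p b^p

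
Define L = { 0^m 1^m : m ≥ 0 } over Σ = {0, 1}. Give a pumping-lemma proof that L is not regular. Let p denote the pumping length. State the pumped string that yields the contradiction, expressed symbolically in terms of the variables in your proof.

Assume L is regular. Let p be the pumping length given by the pumping lemma.
Take w = 0^p 1^p. Then w ∈ L and |w| = 2p ≥ p.
Write w = xyz as guaranteed by the lemma, with |xy| ≤ p and |y| ≥ 1.
Because |xy| ≤ p and w begins with p copies of 0, we have y = 0^k with 1 ≤ k ≤ p.
Pump with i = 2: xy^2z = 0^{p+k} 1^p. For this to lie in L we would need p = p+k, which forces k = 0. But k ≥ 1, so xy^2z ∉ L.
This contradicts the pumping lemma, so L is not regular.

0^{p+k} 1^p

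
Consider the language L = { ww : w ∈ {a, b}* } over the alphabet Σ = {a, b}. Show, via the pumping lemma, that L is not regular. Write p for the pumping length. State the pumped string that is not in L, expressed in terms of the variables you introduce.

a^{p+k} b^p a^p b^p

Assume L is regular; let p be its pumping constant.
Take w = a^p b^p a^p b^p = uu where u = a^pb^p; then w ∈ L and |w| = 4p ≥ p.
By the pumping lemma, w = xyz with |xy| ≤ p and |y| > 0.
Since the first p symbols of w are all a's and |xy| ≤ p, y lies entirely in the leading a-block: y = a^k for some k with 1 ≤ k ≤ p.
Pump with i = 2: xy^2z = a^{p+k} b^p a^p b^p, of length 4p+k. Suppose this equals vv. The string starts with a and ends with b, so v does too; thus the boundary between the two copies of v is a b→a transition. There is exactly one such transition, at position 2p+k, so |v| = 2p+k and |vv| = 4p+2k ≠ 4p+k since k ≥ 1. So xy^2z ∉ L.
Contradiction. Therefore L is not regular.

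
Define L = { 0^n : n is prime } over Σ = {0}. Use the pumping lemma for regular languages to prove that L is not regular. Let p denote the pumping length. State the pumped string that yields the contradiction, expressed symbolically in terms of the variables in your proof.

Toward a contradiction, assume L is regular with pumping length p.
Let q be a prime with q ≥ p+2 (infinitely many primes exist), and take w = 0^q ∈ L with |w| = q ≥ p.
The pumping lemma gives a decomposition w = xyz where |xy| ≤ p and y is nonempty.
Then y = 0^k for some k with 1 ≤ k ≤ p.
Since 1 ≤ k ≤ p, |xz| = q-k. Pump with i = q+1: |xy^{q+1}z| = (q-k)+(q+1)k = q+qk = q(1+k), which is composite (both factors ≥ 2). So xy^{q+1}z = 0^{q(1+k)} ∉ L.
Contradiction. Therefore L is not regular.

0^{q(1+k)}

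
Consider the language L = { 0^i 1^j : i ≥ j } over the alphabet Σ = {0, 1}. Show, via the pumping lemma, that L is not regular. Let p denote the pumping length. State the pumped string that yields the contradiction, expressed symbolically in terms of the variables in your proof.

0^{p-k} 1^p

Toward a contradiction, assume L is regular with pumping length p.
Choose w = 0^p 1^p ∈ L, with |w| = 2p ≥ p.
Write w = xyz as guaranteed by the lemma, with |xy| ≤ p and |y| ≥ 1.
The first p characters of w are 0's, so xy (and hence y) consists only of 0's. Write y = 0^k, 1 ≤ k ≤ p.
Consider xy^0z = xz = 0^{p-k} 1^p. Since k ≥ 1, the 0-count p-k is less than p, so i ≥ j fails; thus xz ∉ L.
This is a contradiction; hence L is not regular.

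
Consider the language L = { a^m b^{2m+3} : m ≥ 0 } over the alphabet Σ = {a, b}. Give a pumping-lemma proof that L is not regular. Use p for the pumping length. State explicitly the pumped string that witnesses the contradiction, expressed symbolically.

Suppose for contradiction that L is regular, and let p be the pumping length.
Choose w = a^p b^{2p+3}, which is in L with |w| = 3p+3 ≥ p.
Write w = xyz as guaranteed by the lemma, with |xy| ≤ p and |y| > 0.
The first p characters of w are a's, so xy (and hence y) consists only of a's. Write y = a^k, 1 ≤ k ≤ p.
Pump with i = 2: xy^2z = a^{p+k} b^{2p+3}. For this to lie in L we would need 2p+3 = 2(p+k)+3, which forces k = 0. But k ≥ 1, so xy^2z ∉ L.
Contradiction. Therefore L is not regular.

a^{p+k} b^{2p+3}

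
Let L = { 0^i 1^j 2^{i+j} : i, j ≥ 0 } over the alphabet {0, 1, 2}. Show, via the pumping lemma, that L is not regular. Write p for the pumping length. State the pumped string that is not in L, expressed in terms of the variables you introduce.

0^{p+k} 1^p 2^{2p}

Suppose for contradiction that L is regular, and let p be the pumping length.
Take w = 0^p 1^p 2^{2p} ∈ L (with i=j=p, i+j=2p), |w| = 4p ≥ p.
Write w = xyz as guaranteed by the lemma, with |xy| ≤ p and |y| ≥ 1.
The first p characters of w are 0's, so xy (and hence y) consists only of 0's. Write y = 0^k, 1 ≤ k ≤ p.
Consider xy^2z = 0^{p+k} 1^p 2^{2p}. Now the 0- and 1-counts sum to 2p+k, but the 2-count is 2p ≠ 2p+k. So xy^2z ∉ L.
Contradiction. Therefore L is not regular.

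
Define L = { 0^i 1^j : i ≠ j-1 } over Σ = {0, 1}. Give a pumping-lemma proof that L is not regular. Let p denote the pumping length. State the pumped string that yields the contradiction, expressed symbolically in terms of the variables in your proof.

Toward a contradiction, assume L is regular with pumping length p.
Choose w = 0^p 1^{p+p!+1}. Since p ≠ (p+p!+1)-1 = p+p!, w ∈ L; and |w| ≥ p.
The pumping lemma gives a decomposition w = xyz where |xy| ≤ p and |y| ≥ 1.
Since the first p symbols of w are all 0's and |xy| ≤ p, y lies entirely in the leading 0-block: y = 0^k for some k with 1 ≤ k ≤ p.
Since 1 ≤ k ≤ p, k divides p!; set t = 1 + p!/k. Then xy^t z has p + (p!/k)·k = p + p! copies of 0. Now the 0-count is p+p! and (1-count)-1 = (p+p!+1)-1 = p+p!, so i ≠ j-1 fails. So xy^t z = 0^{p+p!} 1^{p+p!+1} ∉ L.
Contradiction. Therefore L is not regular.

0^{p+p!} 1^{p+p!+1}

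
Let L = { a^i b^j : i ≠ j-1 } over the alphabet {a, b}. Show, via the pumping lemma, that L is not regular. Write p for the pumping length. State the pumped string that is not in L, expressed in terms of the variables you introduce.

a^{p+p!} b^{p+p!+1}

Assume L is regular; let p be its pumping constant.
Choose w = a^p b^{p+p!+1}. Since p ≠ (p+p!+1)-1 = p+p!, w ∈ L; and |w| ≥ p.
By the pumping lemma, w = xyz with |xy| ≤ p and |y| ≥ 1.
The first p characters of w are a's, so xy (and hence y) consists only of a's. Write y = a^k, 1 ≤ k ≤ p.
Since 1 ≤ k ≤ p, k divides p!; set t = 1 + p!/k. Then xy^t z has p + (p!/k)·k = p + p! copies of a. Now the a-count is p+p! and (b-count)-1 = (p+p!+1)-1 = p+p!, so i ≠ j-1 fails. So xy^t z = a^{p+p!} b^{p+p!+1} ∉ L.
This is a contradiction; hence L is not regular.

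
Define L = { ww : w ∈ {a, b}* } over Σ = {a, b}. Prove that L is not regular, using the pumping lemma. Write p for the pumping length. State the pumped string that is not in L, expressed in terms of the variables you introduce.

Toward a contradiction, assume L is regular with pumping length p.
Take w = a^p b^p a^p b^p = uu where u = a^pb^p; then w ∈ L and |w| = 4p ≥ p.
Write w = xyz as guaranteed by the lemma, with |xy| ≤ p and |y| > 0.
Since the first p symbols of w are all a's and |xy| ≤ p, y lies entirely in the leading a-block: y = a^k for some k with 1 ≤ k ≤ p.
Pump with i = 2: xy^2z = a^{p+k} b^p a^p b^p, of length 4p+k. Suppose this equals vv. The string starts with a and ends with b, so v does too; thus the boundary between the two copies of v is a b→a transition. There is exactly one such transition, at position 2p+k, so |v| = 2p+k and |vv| = 4p+2k ≠ 4p+k since k ≥ 1. So xy^2z ∉ L.
Contradiction. Therefore L is not regular.

a^{p+k} b^p a^p b^p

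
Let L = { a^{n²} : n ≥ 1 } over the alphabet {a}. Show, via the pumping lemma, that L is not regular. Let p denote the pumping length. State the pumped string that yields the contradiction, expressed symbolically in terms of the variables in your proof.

a^{p²+k}

Toward a contradiction, assume L is regular with pumping length p.
Take w = a^{p²} ∈ L with |w| = p² ≥ p.
The pumping lemma gives a decomposition w = xyz where |xy| ≤ p and |y| ≥ 1.
Then y = a^k for some k with 1 ≤ k ≤ p.
Pump with i = 2: xy^2z = a^{p²+k}. Since 1 ≤ k ≤ p, p² < p²+k ≤ p²+p < (p+1)², so p²+k lies strictly between consecutive squares and is not a perfect square. So xy^2z ∉ L.
This contradicts the pumping lemma, so L is not regular.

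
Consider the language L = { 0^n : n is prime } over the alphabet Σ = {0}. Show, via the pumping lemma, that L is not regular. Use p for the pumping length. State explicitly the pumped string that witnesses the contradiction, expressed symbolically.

0^{q(1+k)}

Assume L is regular; let p be its pumping constant.
Let q be a prime with q ≥ p+2 (infinitely many primes exist), and take w = 0^q ∈ L with |w| = q ≥ p.
By the pumping lemma, w = xyz with |xy| ≤ p and |y| ≥ 1.
Then y = 0^k for some k with 1 ≤ k ≤ p.
Since 1 ≤ k ≤ p, |xz| = q-k. Pump with i = q+1: |xy^{q+1}z| = (q-k)+(q+1)k = q+qk = q(1+k), which is composite (both factors ≥ 2). So xy^{q+1}z = 0^{q(1+k)} ∉ L.
Contradiction. Therefore L is not regular.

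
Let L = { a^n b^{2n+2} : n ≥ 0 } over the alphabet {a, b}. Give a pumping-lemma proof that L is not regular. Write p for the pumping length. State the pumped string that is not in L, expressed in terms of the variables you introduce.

Assume L is regular; let p be its pumping constant.
Choose w = a^p b^{2p+2}, which is in L with |w| = 3p+2 ≥ p.
Write w = xyz as guaranteed by the lemma, with |xy| ≤ p and |y| ≥ 1.
Because |xy| ≤ p and w begins with p copies of a, we have y = a^k with 1 ≤ k ≤ p.
Pump with i = 2: xy^2z = a^{p+k} b^{2p+2}. For this to lie in L we would need 2p+2 = 2(p+k)+2, which forces k = 0. But k ≥ 1, so xy^2z ∉ L.
This contradicts the pumping lemma, so L is not regular.

a^{p+k} b^{2p+2}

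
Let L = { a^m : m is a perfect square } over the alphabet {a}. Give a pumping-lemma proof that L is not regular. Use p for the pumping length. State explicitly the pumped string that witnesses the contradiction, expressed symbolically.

a^{p²+k}

Assume L is regular; let p be its pumping constant.
Take w = a^{p²} ∈ L with |w| = p² ≥ p.
Write w = xyz as guaranteed by the lemma, with |xy| ≤ p and |y| ≥ 1.
Then y = a^k for some k with 1 ≤ k ≤ p.
Pump with i = 2: xy^2z = a^{p²+k}. Since 1 ≤ k ≤ p, p² < p²+k ≤ p²+p < (p+1)², so p²+k lies strictly between consecutive squares and is not a perfect square. So xy^2z ∉ L.
This contradicts the pumping lemma, so L is not regular.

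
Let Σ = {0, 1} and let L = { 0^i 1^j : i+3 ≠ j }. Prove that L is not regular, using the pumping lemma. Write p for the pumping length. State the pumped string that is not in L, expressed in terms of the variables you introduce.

0^{p+p!} 1^{p+p!+3}

Suppose for contradiction that L is regular, and let p be the pumping length.
Choose w = 0^p 1^{p+p!+3}. Since p ≠ (p+p!+3)-3 = p+p!, w ∈ L; and |w| ≥ p.
By the pumping lemma, w = xyz with |xy| ≤ p and |y| ≥ 1.
Because |xy| ≤ p and w begins with p copies of 0, we have y = 0^k with 1 ≤ k ≤ p.
Since 1 ≤ k ≤ p, k divides p!; set t = 1 + p!/k. Then xy^t z has p + (p!/k)·k = p + p! copies of 0. Now the 0-count is p+p! and (1-count)-3 = (p+p!+3)-3 = p+p!, so i+3 ≠ j fails. So xy^t z = 0^{p+p!} 1^{p+p!+3} ∉ L.
This contradicts the pumping lemma, so L is not regular.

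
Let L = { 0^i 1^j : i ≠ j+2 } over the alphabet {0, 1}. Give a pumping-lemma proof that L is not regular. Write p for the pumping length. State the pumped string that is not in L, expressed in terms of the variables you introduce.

0^{p+p!} 1^{p+p!-2}

Assume L is regular; let p be its pumping constant.
Choose w = 0^p 1^{p+p!-2}. Since p ≠ (p+p!-2)+2 = p+p!, w ∈ L; and |w| ≥ p.
By the pumping lemma, w = xyz with |xy| ≤ p and |y| > 0.
Since the first p symbols of w are all 0's and |xy| ≤ p, y lies entirely in the leading 0-block: y = 0^k for some k with 1 ≤ k ≤ p.
Since 1 ≤ k ≤ p, k divides p!; set t = 1 + p!/k. Then xy^t z has p + (p!/k)·k = p + p! copies of 0. Now the 0-count is p+p! and (1-count)+2 = (p+p!-2)+2 = p+p!, so i ≠ j+2 fails. So xy^t z = 0^{p+p!} 1^{p+p!-2} ∉ L.
This is a contradiction; hence L is not regular.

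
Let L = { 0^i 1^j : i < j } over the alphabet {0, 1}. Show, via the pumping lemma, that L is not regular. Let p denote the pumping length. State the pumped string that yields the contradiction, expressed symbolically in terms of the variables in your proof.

0^{p+k} 1^{p+1}

Assume L is regular; let p be its pumping constant.
Choose w = 0^p 1^{p+1} ∈ L, with |w| = 2p+1 ≥ p.
The pumping lemma gives a decomposition w = xyz where |xy| ≤ p and |y| > 0.
The first p characters of w are 0's, so xy (and hence y) consists only of 0's. Write y = 0^k, 1 ≤ k ≤ p.
Consider xy^2z = 0^{p+k} 1^{p+1}. Since k ≥ 1, the 0-count p+k is at least p+1, so i < j fails; thus xy^2z ∉ L.
This contradicts the pumping lemma, so L is not regular.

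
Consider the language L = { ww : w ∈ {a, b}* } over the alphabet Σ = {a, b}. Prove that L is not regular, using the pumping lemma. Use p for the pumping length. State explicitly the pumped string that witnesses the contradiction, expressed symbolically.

Assume L is regular. Let p be the pumping length given by the pumping lemma.
Take w = a^p b^p a^p b^p = uu where u = a^pb^p; then w ∈ L and |w| = 4p ≥ p.
By the pumping lemma, w = xyz with |xy| ≤ p and |y| ≥ 1.
Since the first p symbols of w are all a's and |xy| ≤ p, y lies entirely in the leading a-block: y = a^k for some k with 1 ≤ k ≤ p.
Pump with i = 2: xy^2z = a^{p+k} b^p a^p b^p, of length 4p+k. Suppose this equals vv. The string starts with a and ends with b, so v does too; thus the boundary between the two copies of v is a b→a transition. There is exactly one such transition, at position 2p+k, so |v| = 2p+k and |vv| = 4p+2k ≠ 4p+k since k ≥ 1. So xy^2z ∉ L.
This contradicts the pumping lemma, so L is not regular.

a^{p+k} b^p a^p b^p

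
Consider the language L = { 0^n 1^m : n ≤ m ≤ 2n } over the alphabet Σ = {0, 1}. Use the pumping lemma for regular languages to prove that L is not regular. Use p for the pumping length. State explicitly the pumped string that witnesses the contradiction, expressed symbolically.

Suppose for contradiction that L is regular, and let p be the pumping length.
Take w = 0^p 1^p ∈ L (since p ≤ p ≤ 2p), with |w| = 2p ≥ p.
Write w = xyz as guaranteed by the lemma, with |xy| ≤ p and |y| > 0.
The first p characters of w are 0's, so xy (and hence y) consists only of 0's. Write y = 0^k, 1 ≤ k ≤ p.
Pump with i = 2: xy^2z = 0^{p+k} 1^p. Now n = p+k > p = m, so the condition n ≤ m fails. Thus xy^2z ∉ L.
This is a contradiction; hence L is not regular.

0^{p+k} 1^p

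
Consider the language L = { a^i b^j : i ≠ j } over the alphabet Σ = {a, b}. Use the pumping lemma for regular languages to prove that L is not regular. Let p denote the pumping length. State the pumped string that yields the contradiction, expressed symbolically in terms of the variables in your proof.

Suppose for contradiction that L is regular, and let p be the pumping length.
Choose w = a^p b^{p+p!}. Since p ≠ p+p!, w ∈ L; and |w| ≥ p.
Write w = xyz as guaranteed by the lemma, with |xy| ≤ p and y is nonempty.
The first p characters of w are a's, so xy (and hence y) consists only of a's. Write y = a^k, 1 ≤ k ≤ p.
Since 1 ≤ k ≤ p, k divides p!; set t = 1 + p!/k. Then xy^t z has p + (p!/k)·k = p + p! copies of a. Now the a-count equals the b-count, so i ≠ j fails. So xy^t z = a^{p+p!} b^{p+p!} ∉ L.
Contradiction. Therefore L is not regular.

a^{p+p!} b^{p+p!}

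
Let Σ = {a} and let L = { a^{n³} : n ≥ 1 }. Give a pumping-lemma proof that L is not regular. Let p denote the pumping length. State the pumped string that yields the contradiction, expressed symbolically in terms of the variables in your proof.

Suppose for contradiction that L is regular, and let p be the pumping length.
Take w = a^{p³} ∈ L with |w| = p³ ≥ p.
The pumping lemma gives a decomposition w = xyz where |xy| ≤ p and |y| > 0.
Then y = a^k for some k with 1 ≤ k ≤ p.
Pump with i = 2: xy^2z = a^{p³+k}. Since 1 ≤ k ≤ p, p³ < p³+k ≤ p³+p < p³+3p²+3p+1 = (p+1)³, so p³+k is not a perfect cube. So xy^2z ∉ L.
This is a contradiction; hence L is not regular.

a^{p³+k}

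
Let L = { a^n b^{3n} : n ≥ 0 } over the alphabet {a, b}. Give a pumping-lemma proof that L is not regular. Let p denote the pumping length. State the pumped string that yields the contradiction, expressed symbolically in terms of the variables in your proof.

a^{p+k} b^{3p}

Toward a contradiction, assume L is regular with pumping length p.
Choose w = a^p b^{3p}, which is in L with |w| = 4p ≥ p.
Write w = xyz as guaranteed by the lemma, with |xy| ≤ p and |y| > 0.
Since the first p symbols of w are all a's and |xy| ≤ p, y lies entirely in the leading a-block: y = a^k for some k with 1 ≤ k ≤ p.
Pump with i = 2: xy^2z = a^{p+k} b^{3p}. For this to lie in L we would need 3p = 3(p+k), which forces k = 0. But k ≥ 1, so xy^2z ∉ L.
Contradiction. Therefore L is not regular.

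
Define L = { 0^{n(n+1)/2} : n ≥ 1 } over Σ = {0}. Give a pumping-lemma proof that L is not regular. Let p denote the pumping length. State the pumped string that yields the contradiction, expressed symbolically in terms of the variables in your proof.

0^{p(p+1)/2+k}

Assume L is regular; let p be its pumping constant.
Take w = 0^{p(p+1)/2} ∈ L with |w| = p(p+1)/2 ≥ p.
Write w = xyz as guaranteed by the lemma, with |xy| ≤ p and |y| > 0.
Then y = 0^k for some k with 1 ≤ k ≤ p.
Pump with i = 2: xy^2z = 0^{p(p+1)/2+k}. Since 1 ≤ k ≤ p, p(p+1)/2 < p(p+1)/2+k ≤ p(p+1)/2+p < (p+1)(p+2)/2, so p(p+1)/2+k is strictly between consecutive triangular numbers. So xy^2z ∉ L.
This is a contradiction; hence L is not regular.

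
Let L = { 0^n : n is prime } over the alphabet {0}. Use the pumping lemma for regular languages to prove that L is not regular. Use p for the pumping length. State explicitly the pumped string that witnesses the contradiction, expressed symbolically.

0^{q(1+k)}

Assume L is regular. Let p be the pumping length given by the pumping lemma.
Let q be a prime with q ≥ p+2 (infinitely many primes exist), and take w = 0^q ∈ L with |w| = q ≥ p.
By the pumping lemma, w = xyz with |xy| ≤ p and |y| > 0.
Then y = 0^k for some k with 1 ≤ k ≤ p.
Since 1 ≤ k ≤ p, |xz| = q-k. Pump with i = q+1: |xy^{q+1}z| = (q-k)+(q+1)k = q+qk = q(1+k), which is composite (both factors ≥ 2). So xy^{q+1}z = 0^{q(1+k)} ∉ L.
This is a contradiction; hence L is not regular.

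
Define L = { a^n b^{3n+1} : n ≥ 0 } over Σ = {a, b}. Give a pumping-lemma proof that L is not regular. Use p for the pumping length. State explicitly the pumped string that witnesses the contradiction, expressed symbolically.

a^{p+k} b^{3p+1}

Assume L is regular. Let p be the pumping length given by the pumping lemma.
Let w = a^p b^{3p+1} ∈ L; note |w| = 4p+1 ≥ p.
By the pumping lemma, w = xyz with |xy| ≤ p and |y| > 0.
The first p characters of w are a's, so xy (and hence y) consists only of a's. Write y = a^k, 1 ≤ k ≤ p.
Pump with i = 2: xy^2z = a^{p+k} b^{3p+1}. For this to lie in L we would need 3p+1 = 3(p+k)+1, which forces k = 0. But k ≥ 1, so xy^2z ∉ L.
Contradiction. Therefore L is not regular.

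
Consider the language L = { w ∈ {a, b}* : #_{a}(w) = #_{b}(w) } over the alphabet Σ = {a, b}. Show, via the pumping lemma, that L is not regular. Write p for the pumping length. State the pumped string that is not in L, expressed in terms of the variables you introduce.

Assume L is regular. Let p be the pumping length given by the pumping lemma.
Choose w = a^p b^p ∈ L with |w| = 2p ≥ p.
The pumping lemma gives a decomposition w = xyz where |xy| ≤ p and |y| > 0.
Because |xy| ≤ p and w begins with p copies of a, we have y = a^k with 1 ≤ k ≤ p.
Pump with i = 2: xy^2z = a^{p+k} b^p has p+k occurrences of a but only p of b. Since k ≥ 1 the counts differ, so xy^2z ∉ L.
Contradiction. Therefore L is not regular.

a^{p+k} b^p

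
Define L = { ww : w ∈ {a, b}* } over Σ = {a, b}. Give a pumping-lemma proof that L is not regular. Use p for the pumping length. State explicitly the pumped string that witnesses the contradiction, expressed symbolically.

Assume L is regular. Let p be the pumping length given by the pumping lemma.
Take w = a^p b^p a^p b^p = uu where u = a^pb^p; then w ∈ L and |w| = 4p ≥ p.
Write w = xyz as guaranteed by the lemma, with |xy| ≤ p and y is nonempty.
Because |xy| ≤ p and w begins with p copies of a, we have y = a^k with 1 ≤ k ≤ p.
Pump with i = 2: xy^2z = a^{p+k} b^p a^p b^p, of length 4p+k. Suppose this equals vv. The string starts with a and ends with b, so v does too; thus the boundary between the two copies of v is a b→a transition. There is exactly one such transition, at position 2p+k, so |v| = 2p+k and |vv| = 4p+2k ≠ 4p+k since k ≥ 1. So xy^2z ∉ L.
This contradicts the pumping lemma, so L is not regular.

a^{p+k} b^p a^p b^p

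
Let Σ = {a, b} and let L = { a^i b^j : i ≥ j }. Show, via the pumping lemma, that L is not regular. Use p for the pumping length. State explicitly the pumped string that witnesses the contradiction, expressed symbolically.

a^{p-k} b^p

Assume L is regular; let p be its pumping constant.
Choose w = a^p b^p ∈ L, with |w| = 2p ≥ p.
By the pumping lemma, w = xyz with |xy| ≤ p and |y| ≥ 1.
Because |xy| ≤ p and w begins with p copies of a, we have y = a^k with 1 ≤ k ≤ p.
Consider xy^0z = xz = a^{p-k} b^p. Since k ≥ 1, the a-count p-k is less than p, so i ≥ j fails; thus xz ∉ L.
This is a contradiction; hence L is not regular.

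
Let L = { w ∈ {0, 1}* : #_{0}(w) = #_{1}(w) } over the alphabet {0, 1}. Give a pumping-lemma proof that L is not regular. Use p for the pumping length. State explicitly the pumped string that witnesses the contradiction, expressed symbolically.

Assume L is regular; let p be its pumping constant.
Choose w = 0^p 1^p ∈ L with |w| = 2p ≥ p.
The pumping lemma gives a decomposition w = xyz where |xy| ≤ p and |y| > 0.
The first p characters of w are 0's, so xy (and hence y) consists only of 0's. Write y = 0^k, 1 ≤ k ≤ p.
Pump with i = 2: xy^2z = 0^{p+k} 1^p has p+k occurrences of 0 but only p of 1. Since k ≥ 1 the counts differ, so xy^2z ∉ L.
This contradicts the pumping lemma, so L is not regular.

0^{p+k} 1^p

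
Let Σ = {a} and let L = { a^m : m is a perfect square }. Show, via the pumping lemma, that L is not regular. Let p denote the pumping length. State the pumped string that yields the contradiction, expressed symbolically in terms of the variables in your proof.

Assume L is regular; let p be its pumping constant.
Take w = a^{p²} ∈ L with |w| = p² ≥ p.
By the pumping lemma, w = xyz with |xy| ≤ p and y is nonempty.
Then y = a^k for some k with 1 ≤ k ≤ p.
Pump with i = 2: xy^2z = a^{p²+k}. Since 1 ≤ k ≤ p, p² < p²+k ≤ p²+p < (p+1)², so p²+k lies strictly between consecutive squares and is not a perfect square. So xy^2z ∉ L.
This contradicts the pumping lemma, so L is not regular.

a^{p²+k}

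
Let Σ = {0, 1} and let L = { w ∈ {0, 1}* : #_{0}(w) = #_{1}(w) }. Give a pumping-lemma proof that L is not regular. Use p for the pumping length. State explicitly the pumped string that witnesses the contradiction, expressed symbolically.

0^{p+k} 1^p

Assume L is regular. Let p be the pumping length given by the pumping lemma.
Choose w = 0^p 1^p ∈ L with |w| = 2p ≥ p.
Write w = xyz as guaranteed by the lemma, with |xy| ≤ p and y is nonempty.
Because |xy| ≤ p and w begins with p copies of 0, we have y = 0^k with 1 ≤ k ≤ p.
Pump with i = 2: xy^2z = 0^{p+k} 1^p has p+k occurrences of 0 but only p of 1. Since k ≥ 1 the counts differ, so xy^2z ∉ L.
This contradicts the pumping lemma, so L is not regular.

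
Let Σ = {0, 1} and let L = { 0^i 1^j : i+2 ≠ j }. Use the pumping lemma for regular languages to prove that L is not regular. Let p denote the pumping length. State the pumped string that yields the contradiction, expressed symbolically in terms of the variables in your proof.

Assume L is regular; let p be its pumping constant.
Choose w = 0^p 1^{p+p!+2}. Since p ≠ (p+p!+2)-2 = p+p!, w ∈ L; and |w| ≥ p.
The pumping lemma gives a decomposition w = xyz where |xy| ≤ p and |y| ≥ 1.
Because |xy| ≤ p and w begins with p copies of 0, we have y = 0^k with 1 ≤ k ≤ p.
Since 1 ≤ k ≤ p, k divides p!; set t = 1 + p!/k. Then xy^t z has p + (p!/k)·k = p + p! copies of 0. Now the 0-count is p+p! and (1-count)-2 = (p+p!+2)-2 = p+p!, so i+2 ≠ j fails. So xy^t z = 0^{p+p!} 1^{p+p!+2} ∉ L.
This is a contradiction; hence L is not regular.

0^{p+p!} 1^{p+p!+2}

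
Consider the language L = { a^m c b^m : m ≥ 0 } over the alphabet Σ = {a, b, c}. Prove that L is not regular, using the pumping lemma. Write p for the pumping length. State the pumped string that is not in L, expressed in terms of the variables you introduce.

a^{p+k} c b^p

Assume L is regular; let p be its pumping constant.
Take w = a^p c b^p ∈ L with |w| = 2p+1 ≥ p.
The pumping lemma gives a decomposition w = xyz where |xy| ≤ p and |y| ≥ 1.
Because |xy| ≤ p and w begins with p copies of a, we have y = a^k with 1 ≤ k ≤ p.
Pump with i = 2: xy^2z = a^{p+k} c b^p, which would require p+k = p. But k ≥ 1, so xy^2z ∉ L.
This contradicts the pumping lemma, so L is not regular.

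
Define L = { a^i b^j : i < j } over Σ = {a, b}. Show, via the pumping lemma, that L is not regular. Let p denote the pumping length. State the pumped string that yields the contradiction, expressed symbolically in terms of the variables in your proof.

Assume L is regular. Let p be the pumping length given by the pumping lemma.
Choose w = a^p b^{p+1} ∈ L, with |w| = 2p+1 ≥ p.
Write w = xyz as guaranteed by the lemma, with |xy| ≤ p and y is nonempty.
The first p characters of w are a's, so xy (and hence y) consists only of a's. Write y = a^k, 1 ≤ k ≤ p.
Consider xy^2z = a^{p+k} b^{p+1}. Since k ≥ 1, the a-count p+k is at least p+1, so i < j fails; thus xy^2z ∉ L.
Contradiction. Therefore L is not regular.

a^{p+k} b^{p+1}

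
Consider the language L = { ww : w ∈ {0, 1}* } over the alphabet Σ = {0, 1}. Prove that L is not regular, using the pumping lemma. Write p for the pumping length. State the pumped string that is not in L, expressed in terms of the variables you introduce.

0^{p+k} 1^p 0^p 1^p

Assume L is regular. Let p be the pumping length given by the pumping lemma.
Take w = 0^p 1^p 0^p 1^p = uu where u = 0^p1^p; then w ∈ L and |w| = 4p ≥ p.
By the pumping lemma, w = xyz with |xy| ≤ p and |y| ≥ 1.
The first p characters of w are 0's, so xy (and hence y) consists only of 0's. Write y = 0^k, 1 ≤ k ≤ p.
Pump with i = 2: xy^2z = 0^{p+k} 1^p 0^p 1^p, of length 4p+k. Suppose this equals vv. The string starts with 0 and ends with 1, so v does too; thus the boundary between the two copies of v is a 1→0 transition. There is exactly one such transition, at position 2p+k, so |v| = 2p+k and |vv| = 4p+2k ≠ 4p+k since k ≥ 1. So xy^2z ∉ L.
Contradiction. Therefore L is not regular.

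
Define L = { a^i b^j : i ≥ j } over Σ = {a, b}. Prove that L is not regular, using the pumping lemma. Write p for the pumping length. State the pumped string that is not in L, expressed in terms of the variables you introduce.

Suppose for contradiction that L is regular, and let p be the pumping length.
Choose w = a^p b^p ∈ L, with |w| = 2p ≥ p.
Write w = xyz as guaranteed by the lemma, with |xy| ≤ p and |y| ≥ 1.
The first p characters of w are a's, so xy (and hence y) consists only of a's. Write y = a^k, 1 ≤ k ≤ p.
Consider xy^0z = xz = a^{p-k} b^p. Since k ≥ 1, the a-count p-k is less than p, so i ≥ j fails; thus xz ∉ L.
Contradiction. Therefore L is not regular.

a^{p-k} b^p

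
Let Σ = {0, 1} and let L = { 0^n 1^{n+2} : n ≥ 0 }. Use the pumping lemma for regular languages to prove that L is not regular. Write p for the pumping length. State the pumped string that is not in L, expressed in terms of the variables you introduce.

Assume L is regular; let p be its pumping constant.
Choose w = 0^p 1^{p+2}, which is in L with |w| = 2p+2 ≥ p.
Write w = xyz as guaranteed by the lemma, with |xy| ≤ p and |y| ≥ 1.
Since the first p symbols of w are all 0's and |xy| ≤ p, y lies entirely in the leading 0-block: y = 0^k for some k with 1 ≤ k ≤ p.
Pump with i = 2: xy^2z = 0^{p+k} 1^{p+2}. For this to lie in L we would need p+2 = (p+k)+2, which forces k = 0. But k ≥ 1, so xy^2z ∉ L.
This is a contradiction; hence L is not regular.

0^{p+k} 1^{p+2}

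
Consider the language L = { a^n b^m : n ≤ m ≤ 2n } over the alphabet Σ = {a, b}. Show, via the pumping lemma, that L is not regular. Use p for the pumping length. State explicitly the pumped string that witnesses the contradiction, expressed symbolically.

a^{p+k} b^p

Toward a contradiction, assume L is regular with pumping length p.
Take w = a^p b^p ∈ L (since p ≤ p ≤ 2p), with |w| = 2p ≥ p.
The pumping lemma gives a decomposition w = xyz where |xy| ≤ p and y is nonempty.
Because |xy| ≤ p and w begins with p copies of a, we have y = a^k with 1 ≤ k ≤ p.
Pump with i = 2: xy^2z = a^{p+k} b^p. Now n = p+k > p = m, so the condition n ≤ m fails. Thus xy^2z ∉ L.
This contradicts the pumping lemma, so L is not regular.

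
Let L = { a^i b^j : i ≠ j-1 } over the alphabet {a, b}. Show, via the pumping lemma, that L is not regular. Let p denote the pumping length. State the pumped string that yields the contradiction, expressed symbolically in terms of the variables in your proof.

a^{p+p!} b^{p+p!+1}

Assume L is regular; let p be its pumping constant.
Choose w = a^p b^{p+p!+1}. Since p ≠ (p+p!+1)-1 = p+p!, w ∈ L; and |w| ≥ p.
Write w = xyz as guaranteed by the lemma, with |xy| ≤ p and |y| > 0.
Because |xy| ≤ p and w begins with p copies of a, we have y = a^k with 1 ≤ k ≤ p.
Since 1 ≤ k ≤ p, k divides p!; set t = 1 + p!/k. Then xy^t z has p + (p!/k)·k = p + p! copies of a. Now the a-count is p+p! and (b-count)-1 = (p+p!+1)-1 = p+p!, so i ≠ j-1 fails. So xy^t z = a^{p+p!} b^{p+p!+1} ∉ L.
This is a contradiction; hence L is not regular.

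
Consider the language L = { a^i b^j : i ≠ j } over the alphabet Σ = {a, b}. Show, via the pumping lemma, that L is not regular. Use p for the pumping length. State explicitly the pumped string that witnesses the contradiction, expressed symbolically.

Assume L is regular; let p be its pumping constant.
Choose w = a^p b^{p+p!}. Since p ≠ p+p!, w ∈ L; and |w| ≥ p.
By the pumping lemma, w = xyz with |xy| ≤ p and |y| ≥ 1.
The first p characters of w are a's, so xy (and hence y) consists only of a's. Write y = a^k, 1 ≤ k ≤ p.
Since 1 ≤ k ≤ p, k divides p!; set t = 1 + p!/k. Then xy^t z has p + (p!/k)·k = p + p! copies of a. Now the a-count equals the b-count, so i ≠ j fails. So xy^t z = a^{p+p!} b^{p+p!} ∉ L.
This contradicts the pumping lemma, so L is not regular.

a^{p+p!} b^{p+p!}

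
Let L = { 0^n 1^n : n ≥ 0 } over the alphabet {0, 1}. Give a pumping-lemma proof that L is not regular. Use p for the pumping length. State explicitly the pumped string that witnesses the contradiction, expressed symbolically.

Suppose for contradiction that L is regular, and let p be the pumping length.
Take w = 0^p 1^p. Then w ∈ L and |w| = 2p ≥ p.
Write w = xyz as guaranteed by the lemma, with |xy| ≤ p and y is nonempty.
The first p characters of w are 0's, so xy (and hence y) consists only of 0's. Write y = 0^k, 1 ≤ k ≤ p.
Pump with i = 2: xy^2z = 0^{p+k} 1^p. For this to lie in L we would need p = p+k, which forces k = 0. But k ≥ 1, so xy^2z ∉ L.
Contradiction. Therefore L is not regular.

0^{p+k} 1^p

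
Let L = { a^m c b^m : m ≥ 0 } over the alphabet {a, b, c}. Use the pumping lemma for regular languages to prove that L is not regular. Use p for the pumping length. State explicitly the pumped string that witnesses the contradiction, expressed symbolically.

a^{p+k} c b^p

Suppose for contradiction that L is regular, and let p be the pumping length.
Take w = a^p c b^p ∈ L with |w| = 2p+1 ≥ p.
The pumping lemma gives a decomposition w = xyz where |xy| ≤ p and |y| > 0.
Because |xy| ≤ p and w begins with p copies of a, we have y = a^k with 1 ≤ k ≤ p.
Pump with i = 2: xy^2z = a^{p+k} c b^p, which would require p+k = p. But k ≥ 1, so xy^2z ∉ L.
This is a contradiction; hence L is not regular.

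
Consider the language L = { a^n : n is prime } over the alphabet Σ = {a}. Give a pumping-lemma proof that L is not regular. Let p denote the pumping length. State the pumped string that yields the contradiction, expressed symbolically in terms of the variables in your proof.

a^{q(1+k)}

Assume L is regular. Let p be the pumping length given by the pumping lemma.
Let q be a prime with q ≥ p+2 (infinitely many primes exist), and take w = a^q ∈ L with |w| = q ≥ p.
By the pumping lemma, w = xyz with |xy| ≤ p and y is nonempty.
Then y = a^k for some k with 1 ≤ k ≤ p.
Since 1 ≤ k ≤ p, |xz| = q-k. Pump with i = q+1: |xy^{q+1}z| = (q-k)+(q+1)k = q+qk = q(1+k), which is composite (both factors ≥ 2). So xy^{q+1}z = a^{q(1+k)} ∉ L.
This contradicts the pumping lemma, so L is not regular.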